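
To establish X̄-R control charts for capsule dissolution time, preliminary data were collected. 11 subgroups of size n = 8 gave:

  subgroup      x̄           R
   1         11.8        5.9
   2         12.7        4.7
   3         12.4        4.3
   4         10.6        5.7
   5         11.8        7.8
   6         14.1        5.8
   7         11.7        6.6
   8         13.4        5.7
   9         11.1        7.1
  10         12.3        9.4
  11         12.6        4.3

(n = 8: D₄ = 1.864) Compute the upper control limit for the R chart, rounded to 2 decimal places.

R̄ = (5.9 + 4.7 + 4.3 + 5.7 + 7.8 + 5.8 + 6.6 + 5.7 + 7.1 + 9.4 + 4.3) / 11 = 67.3000 / 11 = 6.1182
UCL_R = D₄·R̄ = 1.864 × 6.1182 = 11.4043

11.40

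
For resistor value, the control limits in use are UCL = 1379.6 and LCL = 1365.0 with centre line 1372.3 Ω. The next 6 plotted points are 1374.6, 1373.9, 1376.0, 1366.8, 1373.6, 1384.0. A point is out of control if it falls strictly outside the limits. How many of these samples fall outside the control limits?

Compare each point to [1365.0, 1379.6]: sample 6 = 1384.0 > UCL.

1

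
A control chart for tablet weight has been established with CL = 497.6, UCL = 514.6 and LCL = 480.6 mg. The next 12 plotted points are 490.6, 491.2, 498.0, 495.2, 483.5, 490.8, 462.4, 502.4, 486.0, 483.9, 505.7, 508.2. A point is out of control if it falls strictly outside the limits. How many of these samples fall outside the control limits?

1

Compare each point to [480.6, 514.6]: sample 7 = 462.4 < LCL.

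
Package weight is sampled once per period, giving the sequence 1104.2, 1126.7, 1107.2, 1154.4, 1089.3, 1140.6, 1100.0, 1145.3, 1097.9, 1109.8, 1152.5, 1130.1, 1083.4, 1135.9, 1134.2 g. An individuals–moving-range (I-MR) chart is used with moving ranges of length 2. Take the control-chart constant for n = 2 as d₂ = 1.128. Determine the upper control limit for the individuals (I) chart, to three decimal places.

1218.943

X̄ = (1104.2 + 1126.7 + 1107.2 + 1154.4 + 1089.3 + 1140.6 + 1100.0 + 1145.3 + 1097.9 + 1109.8 + 1152.5 + 1130.1 + 1083.4 + 1135.9 + 1134.2) / 15 = 1120.7667
Moving ranges: 22.5, 19.5, 47.2, 65.1, 51.3, 40.6, 45.3, 47.4, 11.9, 42.7, 22.4, 46.7, 52.5, 1.7; M̄R̄ = 516.8000 / 14 = 36.9143
UCL = X̄ + 3·M̄R̄/d₂ = 1120.7667 + 3 × 36.9143 / 1.128 = 1218.9430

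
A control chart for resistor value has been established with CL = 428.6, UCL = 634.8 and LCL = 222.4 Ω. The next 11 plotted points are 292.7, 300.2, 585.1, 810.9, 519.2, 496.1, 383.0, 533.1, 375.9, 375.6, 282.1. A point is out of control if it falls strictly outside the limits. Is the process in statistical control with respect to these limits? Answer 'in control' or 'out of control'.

out of control

Compare each point to [222.4, 634.8]: sample 4 = 810.9 > UCL.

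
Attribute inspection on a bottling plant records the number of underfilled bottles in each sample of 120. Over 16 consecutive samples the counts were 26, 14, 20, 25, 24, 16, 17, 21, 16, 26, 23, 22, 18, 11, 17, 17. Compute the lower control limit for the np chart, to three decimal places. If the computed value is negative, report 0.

7.423

p̄ = Σdᵢ / (k·n) = 313 / (16 × 120) = 0.16302
LCL = np̄ − 3·√(np̄(1−p̄)) = 19.5625 − 3 × 4.0464 = 7.4233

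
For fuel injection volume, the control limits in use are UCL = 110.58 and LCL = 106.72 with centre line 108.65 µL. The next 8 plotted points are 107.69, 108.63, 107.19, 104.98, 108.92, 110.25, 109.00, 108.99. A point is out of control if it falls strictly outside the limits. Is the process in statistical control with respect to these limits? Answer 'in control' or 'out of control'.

Compare each point to [106.72, 110.58]: sample 4 = 104.98 < LCL.

out of control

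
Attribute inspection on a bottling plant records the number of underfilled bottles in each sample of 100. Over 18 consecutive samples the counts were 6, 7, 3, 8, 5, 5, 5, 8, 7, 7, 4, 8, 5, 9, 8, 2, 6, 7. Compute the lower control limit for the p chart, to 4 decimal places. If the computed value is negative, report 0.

0.0000

p̄ = Σdᵢ / (k·n) = 110 / (18 × 100) = 0.06111
LCL = p̄ − 3·√(p̄(1−p̄)/n) = 0.06111 − 3 × 0.02395 = -0.01075 → 0 (negative, so LCL = 0)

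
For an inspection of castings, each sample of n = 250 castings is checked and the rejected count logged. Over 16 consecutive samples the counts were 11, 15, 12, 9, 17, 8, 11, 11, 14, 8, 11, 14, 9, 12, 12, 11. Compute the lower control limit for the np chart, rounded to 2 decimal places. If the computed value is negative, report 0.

p̄ = Σdᵢ / (k·n) = 185 / (16 × 250) = 0.04625
LCL = np̄ − 3·√(np̄(1−p̄)) = 11.5625 − 3 × 3.3208 = 1.6001

1.60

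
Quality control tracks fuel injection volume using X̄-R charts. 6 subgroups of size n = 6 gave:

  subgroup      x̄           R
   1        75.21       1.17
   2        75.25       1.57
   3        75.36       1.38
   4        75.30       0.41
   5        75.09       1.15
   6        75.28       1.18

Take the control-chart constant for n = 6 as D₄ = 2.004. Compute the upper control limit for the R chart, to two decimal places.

2.29

R̄ = (1.17 + 1.57 + 1.38 + 0.41 + 1.15 + 1.18) / 6 = 6.8600 / 6 = 1.1433
UCL_R = D₄·R̄ = 2.004 × 1.1433 = 2.2912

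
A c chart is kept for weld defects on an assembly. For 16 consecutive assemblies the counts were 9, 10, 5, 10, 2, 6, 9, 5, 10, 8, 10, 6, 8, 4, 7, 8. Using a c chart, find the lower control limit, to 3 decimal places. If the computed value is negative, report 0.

c̄ = (9 + 10 + 5 + 10 + 2 + 6 + 9 + 5 + 10 + 8 + 10 + 6 + 8 + 4 + 7 + 8) / 16 = 117 / 16 = 7.3125
LCL = c̄ − 3√c̄ = 7.3125 − 3 × 2.7042 = -0.8000 → 0 (cannot be negative)

0.000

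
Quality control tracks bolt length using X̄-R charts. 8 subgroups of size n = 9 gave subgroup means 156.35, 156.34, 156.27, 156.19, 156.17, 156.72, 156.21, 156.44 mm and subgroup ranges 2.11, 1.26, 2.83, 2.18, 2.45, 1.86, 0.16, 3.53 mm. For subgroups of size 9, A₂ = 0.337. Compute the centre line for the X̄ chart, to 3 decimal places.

156.336

X̄̄ = (156.35 + 156.34 + 156.27 + 156.19 + 156.17 + 156.72 + 156.21 + 156.44) / 8 = 1250.6900 / 8 = 156.3363
CL = X̄̄ = 156.3363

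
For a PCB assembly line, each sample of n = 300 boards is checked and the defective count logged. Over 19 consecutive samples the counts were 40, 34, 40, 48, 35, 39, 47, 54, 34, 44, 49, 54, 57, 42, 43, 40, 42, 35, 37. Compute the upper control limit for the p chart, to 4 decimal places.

0.2034

p̄ = Σdᵢ / (k·n) = 814 / (19 × 300) = 0.14281
UCL = p̄ + 3·√(p̄(1−p̄)/n) = 0.14281 + 3 × √(0.14281×0.85719/300) = 0.14281 + 3 × 0.02020 = 0.20341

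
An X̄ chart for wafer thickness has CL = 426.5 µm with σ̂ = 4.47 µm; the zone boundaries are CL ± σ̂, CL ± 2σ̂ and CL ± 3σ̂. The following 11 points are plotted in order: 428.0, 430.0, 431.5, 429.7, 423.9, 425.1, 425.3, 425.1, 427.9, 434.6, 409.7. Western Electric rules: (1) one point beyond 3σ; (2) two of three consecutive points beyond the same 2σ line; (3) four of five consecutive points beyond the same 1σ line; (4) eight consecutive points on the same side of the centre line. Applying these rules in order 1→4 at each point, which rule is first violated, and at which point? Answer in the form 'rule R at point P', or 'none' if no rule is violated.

rule 1 at point 11

Zone of each point (C = within 1σ̂, B = 1σ̂–2σ̂, A = 2σ̂–3σ̂, * = beyond 3σ̂; sign = side of CL): 1:+C, 2:+C, 3:+B, 4:+C, 5:-C, 6:-C, 7:-C, 8:-C, 9:+C, 10:+B, 11:-*
Rule 1 (one point beyond the 3σ limits) is satisfied at point 11.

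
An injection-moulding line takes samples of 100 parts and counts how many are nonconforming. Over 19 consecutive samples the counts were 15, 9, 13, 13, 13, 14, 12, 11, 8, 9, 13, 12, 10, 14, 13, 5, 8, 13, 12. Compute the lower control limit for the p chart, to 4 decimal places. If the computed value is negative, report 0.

0.0188

p̄ = Σdᵢ / (k·n) = 217 / (19 × 100) = 0.11421
LCL = p̄ − 3·√(p̄(1−p̄)/n) = 0.11421 − 3 × 0.03181 = 0.01879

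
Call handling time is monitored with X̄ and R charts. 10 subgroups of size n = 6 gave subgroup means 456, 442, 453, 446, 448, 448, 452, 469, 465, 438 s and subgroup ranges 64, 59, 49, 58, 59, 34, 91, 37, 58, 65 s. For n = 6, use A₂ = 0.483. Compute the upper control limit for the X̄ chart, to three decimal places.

X̄̄ = (456 + 442 + 453 + 446 + 448 + 448 + 452 + 469 + 465 + 438) / 10 = 4517.0000 / 10 = 451.7000
R̄ = (64 + 59 + 49 + 58 + 59 + 34 + 91 + 37 + 58 + 65) / 10 = 574.0000 / 10 = 57.4000
UCL = X̄̄ + A₂·R̄ = 451.7000 + 0.483 × 57.4000 = 479.4242

479.424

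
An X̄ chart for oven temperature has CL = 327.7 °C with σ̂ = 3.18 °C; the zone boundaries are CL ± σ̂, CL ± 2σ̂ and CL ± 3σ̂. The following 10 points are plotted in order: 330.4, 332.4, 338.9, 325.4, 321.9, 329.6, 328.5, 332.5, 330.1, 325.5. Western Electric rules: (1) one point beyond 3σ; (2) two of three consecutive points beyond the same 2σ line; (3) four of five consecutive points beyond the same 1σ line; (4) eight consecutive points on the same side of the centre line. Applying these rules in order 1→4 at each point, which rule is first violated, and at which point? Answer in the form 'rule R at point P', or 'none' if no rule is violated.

Zone of each point (C = within 1σ̂, B = 1σ̂–2σ̂, A = 2σ̂–3σ̂, * = beyond 3σ̂; sign = side of CL): 1:+C, 2:+B, 3:+*, 4:-C, 5:-B, 6:+C, 7:+C, 8:+B, 9:+C, 10:-C
Rule 1 (one point beyond the 3σ limits) is satisfied at point 3.

rule 1 at point 3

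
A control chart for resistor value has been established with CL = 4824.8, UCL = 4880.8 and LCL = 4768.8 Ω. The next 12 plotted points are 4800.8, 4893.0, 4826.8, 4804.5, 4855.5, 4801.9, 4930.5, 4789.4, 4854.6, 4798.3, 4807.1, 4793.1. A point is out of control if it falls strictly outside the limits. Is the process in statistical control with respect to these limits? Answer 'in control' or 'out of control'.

out of control

Compare each point to [4768.8, 4880.8]: sample 2 = 4893.0 > UCL; sample 7 = 4930.5 > UCL.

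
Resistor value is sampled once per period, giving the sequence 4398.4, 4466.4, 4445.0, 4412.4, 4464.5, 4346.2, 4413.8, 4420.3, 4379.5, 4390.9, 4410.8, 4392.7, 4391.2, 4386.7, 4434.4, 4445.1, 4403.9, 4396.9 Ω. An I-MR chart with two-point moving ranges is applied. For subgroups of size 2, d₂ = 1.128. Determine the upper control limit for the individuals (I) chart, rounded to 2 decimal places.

4500.13

X̄ = (4398.4 + 4466.4 + 4445.0 + 4412.4 + 4464.5 + 4346.2 + 4413.8 + 4420.3 + 4379.5 + 4390.9 + 4410.8 + 4392.7 + 4391.2 + 4386.7 + 4434.4 + 4445.1 + 4403.9 + 4396.9) / 18 = 4411.0611
Moving ranges: 68.0, 21.4, 32.6, 52.1, 118.3, 67.6, 6.5, 40.8, 11.4, 19.9, 18.1, 1.5, 4.5, 47.7, 10.7, 41.2, 7.0; M̄R̄ = 569.3000 / 17 = 33.4882
UCL = X̄ + 3·M̄R̄/d₂ = 4411.0611 + 3 × 33.4882 / 1.128 = 4500.1256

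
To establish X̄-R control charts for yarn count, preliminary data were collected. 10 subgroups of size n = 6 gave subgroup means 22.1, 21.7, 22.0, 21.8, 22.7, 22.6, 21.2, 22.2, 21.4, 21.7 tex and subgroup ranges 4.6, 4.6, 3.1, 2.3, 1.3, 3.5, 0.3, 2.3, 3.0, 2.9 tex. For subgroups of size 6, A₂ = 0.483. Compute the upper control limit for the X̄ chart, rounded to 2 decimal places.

23.29

X̄̄ = (22.1 + 21.7 + 22.0 + 21.8 + 22.7 + 22.6 + 21.2 + 22.2 + 21.4 + 21.7) / 10 = 219.4000 / 10 = 21.9400
R̄ = (4.6 + 4.6 + 3.1 + 2.3 + 1.3 + 3.5 + 0.3 + 2.3 + 3.0 + 2.9) / 10 = 27.9000 / 10 = 2.7900
UCL = X̄̄ + A₂·R̄ = 21.9400 + 0.483 × 2.7900 = 23.2876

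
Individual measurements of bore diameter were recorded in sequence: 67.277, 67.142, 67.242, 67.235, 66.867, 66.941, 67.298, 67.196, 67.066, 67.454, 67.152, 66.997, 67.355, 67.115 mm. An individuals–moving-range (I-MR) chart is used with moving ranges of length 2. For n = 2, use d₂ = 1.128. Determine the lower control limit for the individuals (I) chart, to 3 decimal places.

66.611

X̄ = (67.277 + 67.142 + 67.242 + 67.235 + 66.867 + 66.941 + 67.298 + 67.196 + 67.066 + 67.454 + 67.152 + 66.997 + 67.355 + 67.115) / 14 = 67.1669
Moving ranges: 0.135, 0.100, 0.007, 0.368, 0.074, 0.357, 0.102, 0.130, 0.388, 0.302, 0.155, 0.358, 0.240; M̄R̄ = 2.7160 / 13 = 0.2089
LCL = X̄ − 3·M̄R̄/d₂ = 67.1669 − 3 × 0.2089 / 1.128 = 66.6113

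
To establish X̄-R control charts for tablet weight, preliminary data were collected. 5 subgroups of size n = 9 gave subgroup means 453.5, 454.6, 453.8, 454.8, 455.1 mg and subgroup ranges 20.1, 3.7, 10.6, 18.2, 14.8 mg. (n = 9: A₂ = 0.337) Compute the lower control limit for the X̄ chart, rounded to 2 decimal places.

449.82

X̄̄ = (453.5 + 454.6 + 453.8 + 454.8 + 455.1) / 5 = 2271.8000 / 5 = 454.3600
R̄ = (20.1 + 3.7 + 10.6 + 18.2 + 14.8) / 5 = 67.4000 / 5 = 13.4800
LCL = X̄̄ − A₂·R̄ = 454.3600 − 0.337 × 13.4800 = 449.8172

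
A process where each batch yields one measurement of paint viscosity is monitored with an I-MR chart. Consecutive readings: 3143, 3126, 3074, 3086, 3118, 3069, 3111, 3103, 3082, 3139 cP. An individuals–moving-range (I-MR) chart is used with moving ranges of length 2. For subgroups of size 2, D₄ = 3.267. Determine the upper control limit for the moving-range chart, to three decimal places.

105.270

Moving ranges: 17, 52, 12, 32, 49, 42, 8, 21, 57; M̄R̄ = 290.0000 / 9 = 32.2222
UCL_MR = D₄·M̄R̄ = 3.267 × 32.2222 = 105.2700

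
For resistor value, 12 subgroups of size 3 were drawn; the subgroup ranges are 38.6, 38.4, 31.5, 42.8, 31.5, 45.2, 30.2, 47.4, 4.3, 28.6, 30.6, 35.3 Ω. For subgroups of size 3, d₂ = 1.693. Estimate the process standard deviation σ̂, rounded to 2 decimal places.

19.91

R̄ = (38.6 + 38.4 + 31.5 + 42.8 + 31.5 + 45.2 + 30.2 + 47.4 + 4.3 + 28.6 + 30.6 + 35.3) / 12 = 33.7000
σ̂ = R̄ / d₂ = 33.7000 / 1.693 = 19.9055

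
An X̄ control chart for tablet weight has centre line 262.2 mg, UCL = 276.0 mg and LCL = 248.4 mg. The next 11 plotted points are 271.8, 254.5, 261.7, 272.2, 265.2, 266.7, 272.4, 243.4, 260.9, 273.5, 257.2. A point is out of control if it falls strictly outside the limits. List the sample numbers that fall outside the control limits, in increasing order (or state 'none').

Compare each point to [248.4, 276.0]: sample 8 = 243.4 < LCL.

8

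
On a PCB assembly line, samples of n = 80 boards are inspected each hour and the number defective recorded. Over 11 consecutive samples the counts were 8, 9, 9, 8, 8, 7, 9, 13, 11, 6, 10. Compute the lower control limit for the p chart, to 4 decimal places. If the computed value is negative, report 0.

p̄ = Σdᵢ / (k·n) = 98 / (11 × 80) = 0.11136
LCL = p̄ − 3·√(p̄(1−p̄)/n) = 0.11136 − 3 × 0.03517 = 0.00585

0.0058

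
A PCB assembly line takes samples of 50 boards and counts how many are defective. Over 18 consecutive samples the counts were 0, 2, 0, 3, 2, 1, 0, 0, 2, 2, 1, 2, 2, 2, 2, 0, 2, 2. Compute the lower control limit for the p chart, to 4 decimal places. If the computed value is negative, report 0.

p̄ = Σdᵢ / (k·n) = 25 / (18 × 50) = 0.02778
LCL = p̄ − 3·√(p̄(1−p̄)/n) = 0.02778 − 3 × 0.02324 = -0.04194 → 0 (negative, so LCL = 0)

0.0000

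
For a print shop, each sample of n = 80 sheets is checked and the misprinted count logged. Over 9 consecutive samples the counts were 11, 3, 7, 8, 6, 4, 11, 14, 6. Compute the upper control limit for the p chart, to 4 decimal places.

0.1966

p̄ = Σdᵢ / (k·n) = 70 / (9 × 80) = 0.09722
UCL = p̄ + 3·√(p̄(1−p̄)/n) = 0.09722 + 3 × √(0.09722×0.90278/80) = 0.09722 + 3 × 0.03312 = 0.19659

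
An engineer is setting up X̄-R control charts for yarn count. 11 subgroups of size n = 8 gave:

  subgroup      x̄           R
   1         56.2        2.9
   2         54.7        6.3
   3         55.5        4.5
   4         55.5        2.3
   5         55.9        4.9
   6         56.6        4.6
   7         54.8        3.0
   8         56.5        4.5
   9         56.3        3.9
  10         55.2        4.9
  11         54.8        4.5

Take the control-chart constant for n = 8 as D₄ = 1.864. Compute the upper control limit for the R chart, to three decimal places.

7.846

R̄ = (2.9 + 6.3 + 4.5 + 2.3 + 4.9 + 4.6 + 3.0 + 4.5 + 3.9 + 4.9 + 4.5) / 11 = 46.3000 / 11 = 4.2091
UCL_R = D₄·R̄ = 1.864 × 4.2091 = 7.8457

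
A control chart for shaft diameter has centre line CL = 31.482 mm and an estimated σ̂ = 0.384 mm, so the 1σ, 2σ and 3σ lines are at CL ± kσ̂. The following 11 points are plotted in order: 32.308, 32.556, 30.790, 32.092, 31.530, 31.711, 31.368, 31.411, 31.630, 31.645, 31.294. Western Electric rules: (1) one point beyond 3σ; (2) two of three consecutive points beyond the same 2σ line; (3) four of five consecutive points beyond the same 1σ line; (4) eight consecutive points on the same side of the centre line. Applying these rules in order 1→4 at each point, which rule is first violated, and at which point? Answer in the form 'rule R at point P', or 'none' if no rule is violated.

Zone of each point (C = within 1σ̂, B = 1σ̂–2σ̂, A = 2σ̂–3σ̂, * = beyond 3σ̂; sign = side of CL): 1:+A, 2:+A, 3:-B, 4:+B, 5:+C, 6:+C, 7:-C, 8:-C, 9:+C, 10:+C, 11:-C
Rule 2 (two of three consecutive points beyond the same 2σ limit) is satisfied at point 2.

rule 2 at point 2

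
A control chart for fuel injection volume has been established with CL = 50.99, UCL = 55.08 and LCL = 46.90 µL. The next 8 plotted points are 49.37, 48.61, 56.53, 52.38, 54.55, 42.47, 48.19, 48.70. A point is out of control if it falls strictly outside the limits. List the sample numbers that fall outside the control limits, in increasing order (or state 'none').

Compare each point to [46.90, 55.08]: sample 3 = 56.53 > UCL; sample 6 = 42.47 < LCL.

3, 6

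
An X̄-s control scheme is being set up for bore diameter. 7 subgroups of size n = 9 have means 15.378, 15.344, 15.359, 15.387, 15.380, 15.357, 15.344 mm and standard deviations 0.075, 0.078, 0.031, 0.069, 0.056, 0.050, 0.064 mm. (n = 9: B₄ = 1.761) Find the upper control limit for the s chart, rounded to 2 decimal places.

s̄ = (0.075 + 0.078 + 0.031 + 0.069 + 0.056 + 0.050 + 0.064) / 7 = 0.0604
UCL_s = B₄·s̄ = 1.761 × 0.0604 = 0.1064

0.11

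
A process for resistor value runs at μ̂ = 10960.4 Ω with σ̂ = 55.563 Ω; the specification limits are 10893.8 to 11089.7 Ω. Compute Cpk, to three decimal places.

0.400

Cpu = (USL − μ̂) / (3σ̂) = (11089.7 − 10960.4) / (3 × 55.563) = 0.7757; Cpl = (μ̂ − LSL) / (3σ̂) = (10960.4 − 10893.8) / (3 × 55.563) = 0.3995; Cpk = min(Cpu, Cpl) = 0.3995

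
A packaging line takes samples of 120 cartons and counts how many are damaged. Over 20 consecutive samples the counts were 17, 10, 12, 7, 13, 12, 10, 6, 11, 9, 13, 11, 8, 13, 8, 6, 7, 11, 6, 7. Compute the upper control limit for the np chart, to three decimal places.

18.871

p̄ = Σdᵢ / (k·n) = 197 / (20 × 120) = 0.08208
UCL = np̄ + 3·√(np̄(1−p̄)) = 9.8500 + 3 × √(9.8500×0.91792) = 9.8500 + 3 × 3.0069 = 18.8707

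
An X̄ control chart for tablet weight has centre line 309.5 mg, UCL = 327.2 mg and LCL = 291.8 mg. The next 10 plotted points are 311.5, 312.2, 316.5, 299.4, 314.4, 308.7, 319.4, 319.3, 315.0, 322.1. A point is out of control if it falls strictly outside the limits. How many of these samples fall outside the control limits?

0

All 10 points lie within [291.8, 327.2].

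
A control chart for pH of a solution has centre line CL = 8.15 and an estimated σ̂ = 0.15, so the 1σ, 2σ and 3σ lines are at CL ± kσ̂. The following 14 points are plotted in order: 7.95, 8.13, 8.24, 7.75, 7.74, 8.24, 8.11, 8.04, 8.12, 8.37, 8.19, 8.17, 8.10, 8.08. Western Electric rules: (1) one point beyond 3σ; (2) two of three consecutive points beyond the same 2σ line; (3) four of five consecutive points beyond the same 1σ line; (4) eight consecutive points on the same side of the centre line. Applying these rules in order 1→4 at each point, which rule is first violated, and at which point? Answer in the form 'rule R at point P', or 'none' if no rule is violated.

Zone of each point (C = within 1σ̂, B = 1σ̂–2σ̂, A = 2σ̂–3σ̂, * = beyond 3σ̂; sign = side of CL): 1:-B, 2:-C, 3:+C, 4:-A, 5:-A, 6:+C, 7:-C, 8:-C, 9:-C, 10:+B, 11:+C, 12:+C, 13:-C, 14:-C
Rule 2 (two of three consecutive points beyond the same 2σ limit) is satisfied at point 5.

rule 2 at point 5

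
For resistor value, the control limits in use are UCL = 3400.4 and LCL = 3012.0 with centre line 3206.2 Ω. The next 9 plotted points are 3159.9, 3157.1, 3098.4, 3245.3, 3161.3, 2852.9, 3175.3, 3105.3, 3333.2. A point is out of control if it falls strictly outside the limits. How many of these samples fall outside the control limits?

Compare each point to [3012.0, 3400.4]: sample 6 = 2852.9 < LCL.

1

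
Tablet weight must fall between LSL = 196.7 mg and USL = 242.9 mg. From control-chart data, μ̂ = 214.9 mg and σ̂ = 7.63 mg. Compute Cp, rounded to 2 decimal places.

1.01

Cp = (USL − LSL) / (6σ̂) = (242.9 − 196.7) / (6 × 7.63) = 46.2000 / 45.7800 = 1.0092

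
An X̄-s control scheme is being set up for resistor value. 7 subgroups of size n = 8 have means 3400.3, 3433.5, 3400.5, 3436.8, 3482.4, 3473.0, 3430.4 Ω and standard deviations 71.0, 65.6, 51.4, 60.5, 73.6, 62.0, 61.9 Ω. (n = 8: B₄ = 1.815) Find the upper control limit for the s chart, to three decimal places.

s̄ = (71.0 + 65.6 + 51.4 + 60.5 + 73.6 + 62.0 + 61.9) / 7 = 63.7143
UCL_s = B₄·s̄ = 1.815 × 63.7143 = 115.6414

115.641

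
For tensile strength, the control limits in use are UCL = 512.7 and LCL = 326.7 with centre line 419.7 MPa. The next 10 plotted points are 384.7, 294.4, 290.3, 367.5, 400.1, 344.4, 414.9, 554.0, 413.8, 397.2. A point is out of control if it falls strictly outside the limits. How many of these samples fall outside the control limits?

Compare each point to [326.7, 512.7]: sample 2 = 294.4 < LCL; sample 3 = 290.3 < LCL; sample 8 = 554.0 > UCL.

3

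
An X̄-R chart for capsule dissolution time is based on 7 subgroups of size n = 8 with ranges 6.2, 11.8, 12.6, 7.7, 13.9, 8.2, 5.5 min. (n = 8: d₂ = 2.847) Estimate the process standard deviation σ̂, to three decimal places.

3.307

R̄ = (6.2 + 11.8 + 12.6 + 7.7 + 13.9 + 8.2 + 5.5) / 7 = 9.4143
σ̂ = R̄ / d₂ = 9.4143 / 2.847 = 3.3067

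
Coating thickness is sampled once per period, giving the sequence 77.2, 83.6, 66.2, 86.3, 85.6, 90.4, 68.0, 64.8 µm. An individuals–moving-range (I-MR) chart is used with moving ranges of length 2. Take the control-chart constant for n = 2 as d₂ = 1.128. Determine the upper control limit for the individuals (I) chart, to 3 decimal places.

106.258

X̄ = (77.2 + 83.6 + 66.2 + 86.3 + 85.6 + 90.4 + 68.0 + 64.8) / 8 = 77.7625
Moving ranges: 6.4, 17.4, 20.1, 0.7, 4.8, 22.4, 3.2; M̄R̄ = 75.0000 / 7 = 10.7143
UCL = X̄ + 3·M̄R̄/d₂ = 77.7625 + 3 × 10.7143 / 1.128 = 106.2579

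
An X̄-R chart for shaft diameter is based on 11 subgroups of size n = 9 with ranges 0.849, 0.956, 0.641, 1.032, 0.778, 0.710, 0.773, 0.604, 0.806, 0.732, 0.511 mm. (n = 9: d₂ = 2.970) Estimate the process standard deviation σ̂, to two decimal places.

R̄ = (0.849 + 0.956 + 0.641 + 1.032 + 0.778 + 0.710 + 0.773 + 0.604 + 0.806 + 0.732 + 0.511) / 11 = 0.7629
σ̂ = R̄ / d₂ = 0.7629 / 2.970 = 0.2569

0.26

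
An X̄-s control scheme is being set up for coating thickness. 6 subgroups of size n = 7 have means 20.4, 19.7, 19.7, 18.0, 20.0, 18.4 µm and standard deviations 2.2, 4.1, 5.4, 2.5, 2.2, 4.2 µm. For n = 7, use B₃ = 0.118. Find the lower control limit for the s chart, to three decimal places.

s̄ = (2.2 + 4.1 + 5.4 + 2.5 + 2.2 + 4.2) / 6 = 3.4333
LCL_s = B₃·s̄ = 0.118 × 3.4333 = 0.4051

0.405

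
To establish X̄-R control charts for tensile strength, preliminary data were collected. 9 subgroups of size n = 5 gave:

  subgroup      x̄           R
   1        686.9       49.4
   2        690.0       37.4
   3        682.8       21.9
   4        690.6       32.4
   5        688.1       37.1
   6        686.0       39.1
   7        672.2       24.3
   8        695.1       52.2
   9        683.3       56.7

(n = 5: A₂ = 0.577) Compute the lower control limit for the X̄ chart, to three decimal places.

663.640

X̄̄ = (686.9 + 690.0 + 682.8 + 690.6 + 688.1 + 686.0 + 672.2 + 695.1 + 683.3) / 9 = 6175.0000 / 9 = 686.1111
R̄ = (49.4 + 37.4 + 21.9 + 32.4 + 37.1 + 39.1 + 24.3 + 52.2 + 56.7) / 9 = 350.5000 / 9 = 38.9444
LCL = X̄̄ − A₂·R̄ = 686.1111 − 0.577 × 38.9444 = 663.6402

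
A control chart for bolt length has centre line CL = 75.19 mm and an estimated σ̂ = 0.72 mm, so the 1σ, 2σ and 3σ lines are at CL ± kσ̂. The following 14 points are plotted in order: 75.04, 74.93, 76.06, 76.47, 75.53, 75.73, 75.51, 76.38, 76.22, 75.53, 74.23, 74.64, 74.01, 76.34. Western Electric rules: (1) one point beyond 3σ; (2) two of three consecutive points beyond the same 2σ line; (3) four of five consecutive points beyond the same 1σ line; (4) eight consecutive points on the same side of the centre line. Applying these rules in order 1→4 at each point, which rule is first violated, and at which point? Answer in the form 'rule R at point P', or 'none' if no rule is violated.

rule 4 at point 10

Zone of each point (C = within 1σ̂, B = 1σ̂–2σ̂, A = 2σ̂–3σ̂, * = beyond 3σ̂; sign = side of CL): 1:-C, 2:-C, 3:+B, 4:+B, 5:+C, 6:+C, 7:+C, 8:+B, 9:+B, 10:+C, 11:-B, 12:-C, 13:-B, 14:+B
Rule 4 (eight consecutive points on the same side of the centre line) is satisfied at point 10.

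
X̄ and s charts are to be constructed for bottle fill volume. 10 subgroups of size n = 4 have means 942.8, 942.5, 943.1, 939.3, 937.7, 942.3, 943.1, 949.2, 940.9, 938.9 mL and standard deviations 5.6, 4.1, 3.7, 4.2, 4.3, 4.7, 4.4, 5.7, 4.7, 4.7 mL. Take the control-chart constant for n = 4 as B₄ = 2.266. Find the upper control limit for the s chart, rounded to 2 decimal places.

10.45

s̄ = (5.6 + 4.1 + 3.7 + 4.2 + 4.3 + 4.7 + 4.4 + 5.7 + 4.7 + 4.7) / 10 = 4.6100
UCL_s = B₄·s̄ = 2.266 × 4.6100 = 10.4463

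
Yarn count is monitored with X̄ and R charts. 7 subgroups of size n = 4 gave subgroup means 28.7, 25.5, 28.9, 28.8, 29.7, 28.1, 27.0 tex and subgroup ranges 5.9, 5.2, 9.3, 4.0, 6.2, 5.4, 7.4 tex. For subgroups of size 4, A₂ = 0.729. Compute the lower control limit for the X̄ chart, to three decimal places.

X̄̄ = (28.7 + 25.5 + 28.9 + 28.8 + 29.7 + 28.1 + 27.0) / 7 = 196.7000 / 7 = 28.1000
R̄ = (5.9 + 5.2 + 9.3 + 4.0 + 6.2 + 5.4 + 7.4) / 7 = 43.4000 / 7 = 6.2000
LCL = X̄̄ − A₂·R̄ = 28.1000 − 0.729 × 6.2000 = 23.5802

23.580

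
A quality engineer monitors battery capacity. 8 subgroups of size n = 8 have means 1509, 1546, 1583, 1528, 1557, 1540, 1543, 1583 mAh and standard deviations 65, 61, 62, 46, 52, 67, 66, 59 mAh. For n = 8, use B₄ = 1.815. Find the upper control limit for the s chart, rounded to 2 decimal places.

s̄ = (65 + 61 + 62 + 46 + 52 + 67 + 66 + 59) / 8 = 59.7500
UCL_s = B₄·s̄ = 1.815 × 59.7500 = 108.4462

108.45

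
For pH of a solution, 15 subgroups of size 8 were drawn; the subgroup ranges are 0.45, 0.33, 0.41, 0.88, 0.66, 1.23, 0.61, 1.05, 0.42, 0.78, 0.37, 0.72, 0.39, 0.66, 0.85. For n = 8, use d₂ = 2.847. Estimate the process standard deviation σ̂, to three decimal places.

0.230

R̄ = (0.45 + 0.33 + 0.41 + 0.88 + 0.66 + 1.23 + 0.61 + 1.05 + 0.42 + 0.78 + 0.37 + 0.72 + 0.39 + 0.66 + 0.85) / 15 = 0.6540
σ̂ = R̄ / d₂ = 0.6540 / 2.847 = 0.2297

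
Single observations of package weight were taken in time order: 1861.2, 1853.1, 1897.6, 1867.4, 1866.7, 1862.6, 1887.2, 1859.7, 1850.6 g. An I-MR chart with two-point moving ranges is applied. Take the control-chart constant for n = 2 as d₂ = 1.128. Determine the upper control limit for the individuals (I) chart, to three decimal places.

X̄ = (1861.2 + 1853.1 + 1897.6 + 1867.4 + 1866.7 + 1862.6 + 1887.2 + 1859.7 + 1850.6) / 9 = 1867.3444
Moving ranges: 8.1, 44.5, 30.2, 0.7, 4.1, 24.6, 27.5, 9.1; M̄R̄ = 148.8000 / 8 = 18.6000
UCL = X̄ + 3·M̄R̄/d₂ = 1867.3444 + 3 × 18.6000 / 1.128 = 1916.8125

1916.813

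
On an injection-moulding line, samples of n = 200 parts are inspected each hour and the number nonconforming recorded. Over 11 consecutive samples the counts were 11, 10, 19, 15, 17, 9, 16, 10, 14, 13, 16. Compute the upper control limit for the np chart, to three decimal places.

p̄ = Σdᵢ / (k·n) = 150 / (11 × 200) = 0.06818
UCL = np̄ + 3·√(np̄(1−p̄)) = 13.6364 + 3 × √(13.6364×0.93182) = 13.6364 + 3 × 3.5646 = 24.3303

24.330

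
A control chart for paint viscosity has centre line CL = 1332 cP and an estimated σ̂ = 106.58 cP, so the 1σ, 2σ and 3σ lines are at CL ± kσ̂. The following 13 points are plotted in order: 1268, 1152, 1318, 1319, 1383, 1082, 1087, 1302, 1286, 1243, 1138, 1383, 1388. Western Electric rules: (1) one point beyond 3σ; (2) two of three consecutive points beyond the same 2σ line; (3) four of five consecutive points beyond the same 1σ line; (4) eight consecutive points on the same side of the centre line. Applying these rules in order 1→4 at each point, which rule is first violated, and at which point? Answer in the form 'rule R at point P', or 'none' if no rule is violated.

Zone of each point (C = within 1σ̂, B = 1σ̂–2σ̂, A = 2σ̂–3σ̂, * = beyond 3σ̂; sign = side of CL): 1:-C, 2:-B, 3:-C, 4:-C, 5:+C, 6:-A, 7:-A, 8:-C, 9:-C, 10:-C, 11:-B, 12:+C, 13:+C
Rule 2 (two of three consecutive points beyond the same 2σ limit) is satisfied at point 7.

rule 2 at point 7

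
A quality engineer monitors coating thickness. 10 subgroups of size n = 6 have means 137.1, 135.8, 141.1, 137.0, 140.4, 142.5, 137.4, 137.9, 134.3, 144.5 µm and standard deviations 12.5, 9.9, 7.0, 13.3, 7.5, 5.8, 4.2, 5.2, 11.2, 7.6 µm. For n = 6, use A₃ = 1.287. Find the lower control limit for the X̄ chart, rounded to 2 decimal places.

127.96

X̄̄ = (137.1 + 135.8 + 141.1 + 137.0 + 140.4 + 142.5 + 137.4 + 137.9 + 134.3 + 144.5) / 10 = 138.8000
s̄ = (12.5 + 9.9 + 7.0 + 13.3 + 7.5 + 5.8 + 4.2 + 5.2 + 11.2 + 7.6) / 10 = 8.4200
LCL = X̄̄ − A₃·s̄ = 138.8000 − 1.287 × 8.4200 = 127.9635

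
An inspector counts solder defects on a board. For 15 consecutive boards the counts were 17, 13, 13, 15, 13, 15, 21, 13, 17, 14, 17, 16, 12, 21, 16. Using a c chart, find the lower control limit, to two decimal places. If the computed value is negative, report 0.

c̄ = (17 + 13 + 13 + 15 + 13 + 15 + 21 + 13 + 17 + 14 + 17 + 16 + 12 + 21 + 16) / 15 = 233 / 15 = 15.5333
LCL = c̄ − 3√c̄ = 15.5333 − 3 × 3.9412 = 3.7096

3.71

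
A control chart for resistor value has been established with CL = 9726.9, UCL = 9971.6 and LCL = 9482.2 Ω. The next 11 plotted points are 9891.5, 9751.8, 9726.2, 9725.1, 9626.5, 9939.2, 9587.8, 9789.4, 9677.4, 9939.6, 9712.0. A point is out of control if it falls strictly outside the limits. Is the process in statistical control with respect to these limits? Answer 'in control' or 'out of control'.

All 11 points lie within [9482.2, 9971.6].

in control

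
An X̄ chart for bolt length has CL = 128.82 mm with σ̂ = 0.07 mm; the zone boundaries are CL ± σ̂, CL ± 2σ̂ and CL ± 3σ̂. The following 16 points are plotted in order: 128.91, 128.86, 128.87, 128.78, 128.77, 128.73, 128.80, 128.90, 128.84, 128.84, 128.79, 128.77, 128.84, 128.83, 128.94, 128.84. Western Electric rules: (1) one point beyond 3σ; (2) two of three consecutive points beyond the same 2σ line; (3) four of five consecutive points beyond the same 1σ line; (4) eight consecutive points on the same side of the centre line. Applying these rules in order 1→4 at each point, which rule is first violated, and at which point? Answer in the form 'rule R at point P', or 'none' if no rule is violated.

none

Zone of each point (C = within 1σ̂, B = 1σ̂–2σ̂, A = 2σ̂–3σ̂, * = beyond 3σ̂; sign = side of CL): 1:+B, 2:+C, 3:+C, 4:-C, 5:-C, 6:-B, 7:-C, 8:+B, 9:+C, 10:+C, 11:-C, 12:-C, 13:+C, 14:+C, 15:+B, 16:+C
No rule fires across all 16 points.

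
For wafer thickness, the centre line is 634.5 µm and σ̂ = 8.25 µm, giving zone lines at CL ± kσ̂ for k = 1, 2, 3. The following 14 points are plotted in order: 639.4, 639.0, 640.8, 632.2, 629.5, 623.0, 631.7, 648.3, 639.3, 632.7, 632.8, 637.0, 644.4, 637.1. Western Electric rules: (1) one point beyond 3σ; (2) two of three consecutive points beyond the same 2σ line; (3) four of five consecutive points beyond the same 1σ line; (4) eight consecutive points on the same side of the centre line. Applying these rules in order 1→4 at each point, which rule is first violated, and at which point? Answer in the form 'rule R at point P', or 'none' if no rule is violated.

none

Zone of each point (C = within 1σ̂, B = 1σ̂–2σ̂, A = 2σ̂–3σ̂, * = beyond 3σ̂; sign = side of CL): 1:+C, 2:+C, 3:+C, 4:-C, 5:-C, 6:-B, 7:-C, 8:+B, 9:+C, 10:-C, 11:-C, 12:+C, 13:+B, 14:+C
No rule fires across all 14 points.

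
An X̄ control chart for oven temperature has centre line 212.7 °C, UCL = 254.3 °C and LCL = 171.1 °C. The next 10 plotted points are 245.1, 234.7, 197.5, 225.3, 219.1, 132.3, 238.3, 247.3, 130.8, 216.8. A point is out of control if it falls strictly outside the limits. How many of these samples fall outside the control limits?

Compare each point to [171.1, 254.3]: sample 6 = 132.3 < LCL; sample 9 = 130.8 < LCL.

2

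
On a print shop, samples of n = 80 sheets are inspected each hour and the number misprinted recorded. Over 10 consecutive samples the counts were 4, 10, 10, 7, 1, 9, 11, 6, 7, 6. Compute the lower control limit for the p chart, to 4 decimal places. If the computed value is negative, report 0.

0.0000

p̄ = Σdᵢ / (k·n) = 71 / (10 × 80) = 0.08875
LCL = p̄ − 3·√(p̄(1−p̄)/n) = 0.08875 − 3 × 0.03179 = -0.00663 → 0 (negative, so LCL = 0)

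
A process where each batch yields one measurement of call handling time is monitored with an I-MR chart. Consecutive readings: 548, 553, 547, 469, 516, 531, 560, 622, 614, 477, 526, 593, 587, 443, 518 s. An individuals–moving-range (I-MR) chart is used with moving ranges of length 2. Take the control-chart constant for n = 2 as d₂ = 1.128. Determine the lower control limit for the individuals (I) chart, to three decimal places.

X̄ = (548 + 553 + 547 + 469 + 516 + 531 + 560 + 622 + 614 + 477 + 526 + 593 + 587 + 443 + 518) / 15 = 540.2667
Moving ranges: 5, 6, 78, 47, 15, 29, 62, 8, 137, 49, 67, 6, 144, 75; M̄R̄ = 728.0000 / 14 = 52.0000
LCL = X̄ − 3·M̄R̄/d₂ = 540.2667 − 3 × 52.0000 / 1.128 = 401.9688

401.969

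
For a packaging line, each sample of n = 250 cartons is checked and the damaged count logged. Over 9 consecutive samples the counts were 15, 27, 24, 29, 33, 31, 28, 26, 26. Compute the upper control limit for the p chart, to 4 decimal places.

p̄ = Σdᵢ / (k·n) = 239 / (9 × 250) = 0.10622
UCL = p̄ + 3·√(p̄(1−p̄)/n) = 0.10622 + 3 × √(0.10622×0.89378/250) = 0.10622 + 3 × 0.01949 = 0.16468

0.1647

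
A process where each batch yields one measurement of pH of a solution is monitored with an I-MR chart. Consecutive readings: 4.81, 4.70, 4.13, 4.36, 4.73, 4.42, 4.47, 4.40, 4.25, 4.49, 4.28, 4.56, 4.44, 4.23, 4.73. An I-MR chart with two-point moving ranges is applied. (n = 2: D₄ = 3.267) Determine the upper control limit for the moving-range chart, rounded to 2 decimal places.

0.80

Moving ranges: 0.11, 0.57, 0.23, 0.37, 0.31, 0.05, 0.07, 0.15, 0.24, 0.21, 0.28, 0.12, 0.21, 0.50; M̄R̄ = 3.4200 / 14 = 0.2443
UCL_MR = D₄·M̄R̄ = 3.267 × 0.2443 = 0.7981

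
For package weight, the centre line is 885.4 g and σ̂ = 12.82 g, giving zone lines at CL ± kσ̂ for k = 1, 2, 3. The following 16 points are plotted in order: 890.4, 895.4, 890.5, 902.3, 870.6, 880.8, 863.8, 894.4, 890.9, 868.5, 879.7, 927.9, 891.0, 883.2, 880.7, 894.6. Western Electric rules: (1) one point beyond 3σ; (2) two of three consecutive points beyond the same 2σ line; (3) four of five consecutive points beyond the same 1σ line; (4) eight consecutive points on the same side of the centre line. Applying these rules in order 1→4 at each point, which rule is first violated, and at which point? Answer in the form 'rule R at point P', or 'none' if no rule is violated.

Zone of each point (C = within 1σ̂, B = 1σ̂–2σ̂, A = 2σ̂–3σ̂, * = beyond 3σ̂; sign = side of CL): 1:+C, 2:+C, 3:+C, 4:+B, 5:-B, 6:-C, 7:-B, 8:+C, 9:+C, 10:-B, 11:-C, 12:+*, 13:+C, 14:-C, 15:-C, 16:+C
Rule 1 (one point beyond the 3σ limits) is satisfied at point 12.

rule 1 at point 12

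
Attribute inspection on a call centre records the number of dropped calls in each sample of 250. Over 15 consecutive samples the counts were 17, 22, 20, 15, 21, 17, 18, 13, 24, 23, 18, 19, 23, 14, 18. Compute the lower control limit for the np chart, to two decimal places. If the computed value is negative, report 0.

p̄ = Σdᵢ / (k·n) = 282 / (15 × 250) = 0.07520
LCL = np̄ − 3·√(np̄(1−p̄)) = 18.8000 − 3 × 4.1697 = 6.2910

6.29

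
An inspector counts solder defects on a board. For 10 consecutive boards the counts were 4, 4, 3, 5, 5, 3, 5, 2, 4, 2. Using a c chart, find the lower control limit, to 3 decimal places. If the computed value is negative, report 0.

c̄ = (4 + 4 + 3 + 5 + 5 + 3 + 5 + 2 + 4 + 2) / 10 = 37 / 10 = 3.7000
LCL = c̄ − 3√c̄ = 3.7000 − 3 × 1.9235 = -2.0706 → 0 (cannot be negative)

0.000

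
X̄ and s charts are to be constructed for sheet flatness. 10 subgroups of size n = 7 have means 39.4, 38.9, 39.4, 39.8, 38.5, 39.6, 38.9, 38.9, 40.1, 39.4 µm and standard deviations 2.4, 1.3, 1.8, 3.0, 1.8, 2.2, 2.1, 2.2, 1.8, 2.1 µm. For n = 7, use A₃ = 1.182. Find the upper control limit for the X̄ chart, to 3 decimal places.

41.737

X̄̄ = (39.4 + 38.9 + 39.4 + 39.8 + 38.5 + 39.6 + 38.9 + 38.9 + 40.1 + 39.4) / 10 = 39.2900
s̄ = (2.4 + 1.3 + 1.8 + 3.0 + 1.8 + 2.2 + 2.1 + 2.2 + 1.8 + 2.1) / 10 = 2.0700
UCL = X̄̄ + A₃·s̄ = 39.2900 + 1.182 × 2.0700 = 41.7367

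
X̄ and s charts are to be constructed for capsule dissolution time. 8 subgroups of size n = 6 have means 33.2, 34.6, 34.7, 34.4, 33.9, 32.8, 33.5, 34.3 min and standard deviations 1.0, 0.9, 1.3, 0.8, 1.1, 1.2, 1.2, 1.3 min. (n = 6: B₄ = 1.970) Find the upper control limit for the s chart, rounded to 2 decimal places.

s̄ = (1.0 + 0.9 + 1.3 + 0.8 + 1.1 + 1.2 + 1.2 + 1.3) / 8 = 1.1000
UCL_s = B₄·s̄ = 1.970 × 1.1000 = 2.1670

2.17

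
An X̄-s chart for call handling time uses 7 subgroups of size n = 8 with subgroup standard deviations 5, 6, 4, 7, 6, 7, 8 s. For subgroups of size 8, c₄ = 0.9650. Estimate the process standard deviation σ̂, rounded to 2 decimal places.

6.37

s̄ = (5 + 6 + 4 + 7 + 6 + 7 + 8) / 7 = 6.1429
σ̂ = s̄ / c₄ = 6.1429 / 0.9650 = 6.3657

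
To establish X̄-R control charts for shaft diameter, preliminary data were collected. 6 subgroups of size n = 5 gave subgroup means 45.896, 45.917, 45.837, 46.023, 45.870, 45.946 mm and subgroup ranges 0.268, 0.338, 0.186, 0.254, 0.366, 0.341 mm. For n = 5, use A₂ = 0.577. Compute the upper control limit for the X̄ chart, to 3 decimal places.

X̄̄ = (45.896 + 45.917 + 45.837 + 46.023 + 45.870 + 45.946) / 6 = 275.4890 / 6 = 45.9148
R̄ = (0.268 + 0.338 + 0.186 + 0.254 + 0.366 + 0.341) / 6 = 1.7530 / 6 = 0.2922
UCL = X̄̄ + A₂·R̄ = 45.9148 + 0.577 × 0.2922 = 46.0834

46.083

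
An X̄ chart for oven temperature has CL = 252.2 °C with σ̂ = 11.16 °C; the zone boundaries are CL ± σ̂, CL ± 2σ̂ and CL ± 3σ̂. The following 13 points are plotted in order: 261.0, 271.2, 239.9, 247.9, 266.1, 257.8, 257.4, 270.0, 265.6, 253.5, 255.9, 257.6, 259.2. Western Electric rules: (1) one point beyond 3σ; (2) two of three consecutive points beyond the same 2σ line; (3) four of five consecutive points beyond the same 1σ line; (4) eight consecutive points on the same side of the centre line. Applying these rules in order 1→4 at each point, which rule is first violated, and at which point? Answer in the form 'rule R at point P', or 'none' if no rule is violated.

rule 4 at point 12

Zone of each point (C = within 1σ̂, B = 1σ̂–2σ̂, A = 2σ̂–3σ̂, * = beyond 3σ̂; sign = side of CL): 1:+C, 2:+B, 3:-B, 4:-C, 5:+B, 6:+C, 7:+C, 8:+B, 9:+B, 10:+C, 11:+C, 12:+C, 13:+C
Rule 4 (eight consecutive points on the same side of the centre line) is satisfied at point 12.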